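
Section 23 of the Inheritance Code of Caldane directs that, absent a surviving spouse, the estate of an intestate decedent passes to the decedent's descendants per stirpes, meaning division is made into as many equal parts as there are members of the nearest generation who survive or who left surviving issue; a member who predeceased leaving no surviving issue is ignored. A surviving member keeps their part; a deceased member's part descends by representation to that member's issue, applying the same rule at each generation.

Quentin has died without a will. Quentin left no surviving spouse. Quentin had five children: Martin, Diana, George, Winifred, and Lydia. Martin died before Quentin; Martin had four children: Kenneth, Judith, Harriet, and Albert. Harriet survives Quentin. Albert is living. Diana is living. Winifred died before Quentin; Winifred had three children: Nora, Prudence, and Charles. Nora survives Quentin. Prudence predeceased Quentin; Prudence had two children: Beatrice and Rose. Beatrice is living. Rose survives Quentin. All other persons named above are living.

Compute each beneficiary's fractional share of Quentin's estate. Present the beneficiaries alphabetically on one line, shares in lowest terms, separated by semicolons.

Albert 1/20; Beatrice 1/30; Charles 1/15; Diana 1/5; George 1/5; Harriet 1/20; Judith 1/20; Kenneth 1/20; Lydia 1/5; Nora 1/15; Rose 1/30

There is no surviving spouse, so the entire estate passes to Quentin's descendants per stirpes.
The estate is divided into 5 equal shares of 1/5 among Martin, Diana, George, Winifred, Lydia.
Martin predeceased; the 1/5 allotted to Martin's branch passes to Martin's issue by representation.
The 1/5 is divided into 4 equal shares of 1/20 among Kenneth, Judith, Harriet, Albert.
Kenneth is living and takes 1/20.
Judith is living and takes 1/20.
Harriet is living and takes 1/20.
Albert is living and takes 1/20.
Diana is living and takes 1/5.
George is living and takes 1/5.
Winifred predeceased; the 1/5 allotted to Winifred's branch passes to Winifred's issue by representation.
The 1/5 is divided into 3 equal shares of 1/15 among Nora, Prudence, Charles.
Nora is living and takes 1/15.
Prudence predeceased; the 1/15 allotted to Prudence's branch passes to Prudence's issue by representation.
The 1/15 is divided into 2 equal shares of 1/30 among Beatrice, Rose.
Beatrice is living and takes 1/30.
Rose is living and takes 1/30.
Charles is living and takes 1/15.
Lydia is living and takes 1/5.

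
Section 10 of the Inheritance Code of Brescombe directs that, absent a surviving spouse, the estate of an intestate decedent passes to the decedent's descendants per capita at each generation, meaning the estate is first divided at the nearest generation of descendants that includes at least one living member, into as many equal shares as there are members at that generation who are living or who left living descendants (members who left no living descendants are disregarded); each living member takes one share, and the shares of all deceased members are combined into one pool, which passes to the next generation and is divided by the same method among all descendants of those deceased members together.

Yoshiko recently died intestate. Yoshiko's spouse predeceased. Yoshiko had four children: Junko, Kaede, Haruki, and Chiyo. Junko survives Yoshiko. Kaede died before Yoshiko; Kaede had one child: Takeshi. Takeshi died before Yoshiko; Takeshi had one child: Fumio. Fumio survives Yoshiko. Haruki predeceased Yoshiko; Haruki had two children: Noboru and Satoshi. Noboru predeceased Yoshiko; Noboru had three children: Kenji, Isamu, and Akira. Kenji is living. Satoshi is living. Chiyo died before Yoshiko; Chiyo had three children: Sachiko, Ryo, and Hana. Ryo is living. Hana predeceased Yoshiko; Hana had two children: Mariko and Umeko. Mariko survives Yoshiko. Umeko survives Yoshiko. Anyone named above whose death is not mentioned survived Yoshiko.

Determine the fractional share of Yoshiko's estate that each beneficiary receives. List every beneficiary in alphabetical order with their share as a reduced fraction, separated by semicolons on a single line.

Akira 1/16; Fumio 1/16; Isamu 1/16; Junko 1/4; Kenji 1/16; Mariko 1/16; Ryo 1/8; Sachiko 1/8; Satoshi 1/8; Umeko 1/16

There is no surviving spouse, so the entire estate passes to Yoshiko's descendants per capita at each generation.
At generation 1 (Junko, Kaede, Haruki, Chiyo) there are 4 shares of (1)/4 = 1/4 each.
Living: Junko — each takes 1/4.
Deceased: Kaede, Haruki, and Chiyo. Their combined 3/4 is pooled and carried to generation 2.
At generation 2 (Takeshi, Noboru, Satoshi, Sachiko, Ryo, Hana) there are 6 shares of (3/4)/6 = 1/8 each.
Living: Satoshi, Sachiko, and Ryo — each takes 1/8.
Deceased: Takeshi, Noboru, and Hana. Their combined 3/8 is pooled and carried to generation 3.
At generation 3 (Fumio, Kenji, Isamu, Akira, Mariko, Umeko) there are 6 shares of (3/8)/6 = 1/16 each.
Living: Fumio, Kenji, Isamu, Akira, Mariko, and Umeko — each takes 1/16.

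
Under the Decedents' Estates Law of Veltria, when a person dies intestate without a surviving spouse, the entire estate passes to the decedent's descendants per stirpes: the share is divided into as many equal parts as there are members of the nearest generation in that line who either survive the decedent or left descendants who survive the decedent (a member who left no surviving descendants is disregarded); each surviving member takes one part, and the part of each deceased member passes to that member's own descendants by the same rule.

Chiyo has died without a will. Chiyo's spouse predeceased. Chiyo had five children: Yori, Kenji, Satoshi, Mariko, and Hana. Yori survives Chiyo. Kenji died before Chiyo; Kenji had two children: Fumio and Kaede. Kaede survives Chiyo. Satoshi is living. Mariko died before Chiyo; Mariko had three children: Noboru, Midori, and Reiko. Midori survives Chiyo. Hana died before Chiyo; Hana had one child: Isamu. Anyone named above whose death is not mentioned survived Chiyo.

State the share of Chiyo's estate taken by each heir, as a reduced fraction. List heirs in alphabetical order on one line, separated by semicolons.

Fumio 1/10; Isamu 1/5; Kaede 1/10; Midori 1/15; Noboru 1/15; Reiko 1/15; Satoshi 1/5; Yori 1/5

There is no surviving spouse, so the entire estate passes to Chiyo's descendants per stirpes.
The estate is divided into 5 equal shares of 1/5 among Yori, Kenji, Satoshi, Mariko, Hana.
Yori is living and takes 1/5.
Kenji predeceased; the 1/5 allotted to Kenji's branch passes to Kenji's issue by representation.
The 1/5 is divided into 2 equal shares of 1/10 among Fumio, Kaede.
Fumio is living and takes 1/10.
Kaede is living and takes 1/10.
Satoshi is living and takes 1/5.
Mariko predeceased; the 1/5 allotted to Mariko's branch passes to Mariko's issue by representation.
The 1/5 is divided into 3 equal shares of 1/15 among Noboru, Midori, Reiko.
Noboru is living and takes 1/15.
Midori is living and takes 1/15.
Reiko is living and takes 1/15.
Hana predeceased; the 1/5 allotted to Hana's branch passes to Hana's issue by representation.
Isamu is the sole taker at this level and receives the full 1/5.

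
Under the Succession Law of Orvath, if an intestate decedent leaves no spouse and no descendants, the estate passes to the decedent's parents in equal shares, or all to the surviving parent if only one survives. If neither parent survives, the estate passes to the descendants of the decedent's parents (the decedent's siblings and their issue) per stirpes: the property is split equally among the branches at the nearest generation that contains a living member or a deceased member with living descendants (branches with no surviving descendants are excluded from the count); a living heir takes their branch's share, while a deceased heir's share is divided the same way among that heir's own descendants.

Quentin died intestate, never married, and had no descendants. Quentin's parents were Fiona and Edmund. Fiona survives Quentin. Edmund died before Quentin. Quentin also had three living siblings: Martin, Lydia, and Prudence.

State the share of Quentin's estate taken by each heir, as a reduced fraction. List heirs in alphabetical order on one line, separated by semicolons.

Fiona 1

Only one parent, Fiona, survives, so Fiona takes the entire estate. The siblings take nothing because a surviving parent has priority.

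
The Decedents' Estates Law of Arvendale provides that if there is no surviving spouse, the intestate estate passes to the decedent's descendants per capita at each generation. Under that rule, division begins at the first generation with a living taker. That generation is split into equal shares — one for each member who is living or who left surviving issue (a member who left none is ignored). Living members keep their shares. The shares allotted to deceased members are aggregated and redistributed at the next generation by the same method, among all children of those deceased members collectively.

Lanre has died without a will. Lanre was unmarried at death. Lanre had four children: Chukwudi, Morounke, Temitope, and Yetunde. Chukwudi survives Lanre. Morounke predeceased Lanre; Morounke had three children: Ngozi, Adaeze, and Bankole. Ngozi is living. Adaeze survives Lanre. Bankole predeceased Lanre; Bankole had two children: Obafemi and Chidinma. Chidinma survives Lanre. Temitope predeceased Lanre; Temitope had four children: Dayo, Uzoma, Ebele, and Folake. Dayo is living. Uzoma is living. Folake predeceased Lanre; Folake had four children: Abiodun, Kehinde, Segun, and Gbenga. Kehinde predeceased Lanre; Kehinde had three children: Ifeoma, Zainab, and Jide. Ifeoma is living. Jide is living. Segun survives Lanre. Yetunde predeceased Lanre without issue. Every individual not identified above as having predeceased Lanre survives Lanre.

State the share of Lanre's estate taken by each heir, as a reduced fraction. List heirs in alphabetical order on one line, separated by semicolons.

There is no surviving spouse, so the entire estate passes to Lanre's descendants per capita at each generation.
At generation 1 (Chukwudi, Morounke, Temitope) there are 3 shares of (1)/3 = 1/3 each.
Living: Chukwudi — each takes 1/3.
Deceased: Morounke and Temitope. Their combined 2/3 is pooled and carried to generation 2.
At generation 2 (Ngozi, Adaeze, Bankole, Dayo, Uzoma, Ebele, Folake) there are 7 shares of (2/3)/7 = 2/21 each.
Living: Ngozi, Adaeze, Dayo, Uzoma, and Ebele — each takes 2/21.
Deceased: Bankole and Folake. Their combined 4/21 is pooled and carried to generation 3.
At generation 3 (Obafemi, Chidinma, Abiodun, Kehinde, Segun, Gbenga) there are 6 shares of (4/21)/6 = 2/63 each.
Living: Obafemi, Chidinma, Abiodun, Segun, and Gbenga — each takes 2/63.
Deceased: Kehinde. That 2/63 share is carried to generation 4.
At generation 4 (Ifeoma, Zainab, Jide) there are 3 shares of (2/63)/3 = 2/189 each.
Living: Ifeoma, Zainab, and Jide — each takes 2/189.

Abiodun 2/63; Adaeze 2/21; Chidinma 2/63; Chukwudi 1/3; Dayo 2/21; Ebele 2/21; Gbenga 2/63; Ifeoma 2/189; Jide 2/189; Ngozi 2/21; Obafemi 2/63; Segun 2/63; Uzoma 2/21; Zainab 2/189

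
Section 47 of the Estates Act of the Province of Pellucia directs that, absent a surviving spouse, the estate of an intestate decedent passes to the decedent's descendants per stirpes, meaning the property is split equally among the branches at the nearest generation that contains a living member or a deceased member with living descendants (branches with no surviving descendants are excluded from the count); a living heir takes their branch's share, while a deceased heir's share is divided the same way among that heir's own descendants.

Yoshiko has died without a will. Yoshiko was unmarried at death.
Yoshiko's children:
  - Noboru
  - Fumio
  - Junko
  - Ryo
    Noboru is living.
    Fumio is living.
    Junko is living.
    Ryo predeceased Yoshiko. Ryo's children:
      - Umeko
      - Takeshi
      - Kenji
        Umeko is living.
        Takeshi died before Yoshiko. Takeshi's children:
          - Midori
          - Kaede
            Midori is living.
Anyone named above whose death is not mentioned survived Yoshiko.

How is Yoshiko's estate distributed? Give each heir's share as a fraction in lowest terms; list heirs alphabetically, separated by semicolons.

Fumio 1/4; Junko 1/4; Kaede 1/24; Kenji 1/12; Midori 1/24; Noboru 1/4; Umeko 1/12

There is no surviving spouse, so the entire estate passes to Yoshiko's descendants per stirpes.
The estate is divided into 4 equal shares of 1/4 among Noboru, Fumio, Junko, Ryo.
Noboru is living and takes 1/4.
Fumio is living and takes 1/4.
Junko is living and takes 1/4.
Ryo predeceased; the 1/4 allotted to Ryo's branch passes to Ryo's issue by representation.
The 1/4 is divided into 3 equal shares of 1/12 among Umeko, Takeshi, Kenji.
Umeko is living and takes 1/12.
Takeshi predeceased; the 1/12 allotted to Takeshi's branch passes to Takeshi's issue by representation.
The 1/12 is divided into 2 equal shares of 1/24 among Midori, Kaede.
Midori is living and takes 1/24.
Kaede is living and takes 1/24.
Kenji is living and takes 1/12.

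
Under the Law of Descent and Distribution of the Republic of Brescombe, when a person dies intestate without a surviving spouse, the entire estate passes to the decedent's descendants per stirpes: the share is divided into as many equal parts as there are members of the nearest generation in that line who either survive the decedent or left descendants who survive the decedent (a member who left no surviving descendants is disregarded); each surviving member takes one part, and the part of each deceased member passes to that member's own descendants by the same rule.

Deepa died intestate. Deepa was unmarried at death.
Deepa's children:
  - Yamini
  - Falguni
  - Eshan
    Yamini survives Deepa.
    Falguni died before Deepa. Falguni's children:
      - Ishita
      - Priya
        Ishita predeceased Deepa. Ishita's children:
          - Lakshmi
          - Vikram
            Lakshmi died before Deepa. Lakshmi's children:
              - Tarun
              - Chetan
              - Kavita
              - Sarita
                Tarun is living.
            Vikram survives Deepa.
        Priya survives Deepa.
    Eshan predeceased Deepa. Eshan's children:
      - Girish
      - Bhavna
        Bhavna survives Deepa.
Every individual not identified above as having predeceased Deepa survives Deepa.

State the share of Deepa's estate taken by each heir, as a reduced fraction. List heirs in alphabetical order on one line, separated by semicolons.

Bhavna 1/6; Chetan 1/48; Girish 1/6; Kavita 1/48; Priya 1/6; Sarita 1/48; Tarun 1/48; Vikram 1/12; Yamini 1/3

There is no surviving spouse, so the entire estate passes to Deepa's descendants per stirpes.
The estate is divided into 3 equal shares of 1/3 among Yamini, Falguni, Eshan.
Yamini is living and takes 1/3.
Falguni predeceased; the 1/3 allotted to Falguni's branch passes to Falguni's issue by representation.
The 1/3 is divided into 2 equal shares of 1/6 among Ishita, Priya.
Ishita predeceased; the 1/6 allotted to Ishita's branch passes to Ishita's issue by representation.
The 1/6 is divided into 2 equal shares of 1/12 among Lakshmi, Vikram.
Lakshmi predeceased; the 1/12 allotted to Lakshmi's branch passes to Lakshmi's issue by representation.
The 1/12 is divided into 4 equal shares of 1/48 among Tarun, Chetan, Kavita, Sarita.
Tarun is living and takes 1/48.
Chetan is living and takes 1/48.
Kavita is living and takes 1/48.
Sarita is living and takes 1/48.
Vikram is living and takes 1/12.
Priya is living and takes 1/6.
Eshan predeceased; the 1/3 allotted to Eshan's branch passes to Eshan's issue by representation.
The 1/3 is divided into 2 equal shares of 1/6 among Girish, Bhavna.
Girish is living and takes 1/6.
Bhavna is living and takes 1/6.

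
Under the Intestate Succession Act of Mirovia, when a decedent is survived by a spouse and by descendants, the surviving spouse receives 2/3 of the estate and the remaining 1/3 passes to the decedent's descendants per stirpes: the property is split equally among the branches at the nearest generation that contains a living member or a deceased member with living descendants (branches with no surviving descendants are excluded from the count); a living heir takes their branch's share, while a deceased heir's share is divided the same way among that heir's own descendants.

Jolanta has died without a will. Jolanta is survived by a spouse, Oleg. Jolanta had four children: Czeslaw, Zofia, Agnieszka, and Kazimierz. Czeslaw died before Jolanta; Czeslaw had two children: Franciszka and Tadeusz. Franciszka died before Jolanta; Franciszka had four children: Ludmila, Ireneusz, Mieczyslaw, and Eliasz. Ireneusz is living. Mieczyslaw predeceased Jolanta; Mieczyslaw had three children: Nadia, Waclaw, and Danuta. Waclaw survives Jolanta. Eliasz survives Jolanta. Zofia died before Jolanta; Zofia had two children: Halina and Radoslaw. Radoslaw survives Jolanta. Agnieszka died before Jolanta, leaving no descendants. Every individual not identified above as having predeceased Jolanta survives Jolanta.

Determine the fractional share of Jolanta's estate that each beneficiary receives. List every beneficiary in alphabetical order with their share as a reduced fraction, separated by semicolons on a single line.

Oleg, as surviving spouse, takes 2/3.
The remaining 1/3 passes to Jolanta's descendants per stirpes.
Agnieszka left no surviving issue, so that branch lapses and is disregarded.
The 1/3 is divided into 3 equal shares of 1/9 among Czeslaw, Zofia, Kazimierz.
Czeslaw predeceased; the 1/9 allotted to Czeslaw's branch passes to Czeslaw's issue by representation.
The 1/9 is divided into 2 equal shares of 1/18 among Franciszka, Tadeusz.
Franciszka predeceased; the 1/18 allotted to Franciszka's branch passes to Franciszka's issue by representation.
The 1/18 is divided into 4 equal shares of 1/72 among Ludmila, Ireneusz, Mieczyslaw, Eliasz.
Ludmila is living and takes 1/72.
Ireneusz is living and takes 1/72.
Mieczyslaw predeceased; the 1/72 allotted to Mieczyslaw's branch passes to Mieczyslaw's issue by representation.
The 1/72 is divided into 3 equal shares of 1/216 among Nadia, Waclaw, Danuta.
Nadia is living and takes 1/216.
Waclaw is living and takes 1/216.
Danuta is living and takes 1/216.
Eliasz is living and takes 1/72.
Tadeusz is living and takes 1/18.
Zofia predeceased; the 1/9 allotted to Zofia's branch passes to Zofia's issue by representation.
The 1/9 is divided into 2 equal shares of 1/18 among Halina, Radoslaw.
Halina is living and takes 1/18.
Radoslaw is living and takes 1/18.
Kazimierz is living and takes 1/9.

Danuta 1/216; Eliasz 1/72; Halina 1/18; Ireneusz 1/72; Kazimierz 1/9; Ludmila 1/72; Nadia 1/216; Oleg 2/3; Radoslaw 1/18; Tadeusz 1/18; Waclaw 1/216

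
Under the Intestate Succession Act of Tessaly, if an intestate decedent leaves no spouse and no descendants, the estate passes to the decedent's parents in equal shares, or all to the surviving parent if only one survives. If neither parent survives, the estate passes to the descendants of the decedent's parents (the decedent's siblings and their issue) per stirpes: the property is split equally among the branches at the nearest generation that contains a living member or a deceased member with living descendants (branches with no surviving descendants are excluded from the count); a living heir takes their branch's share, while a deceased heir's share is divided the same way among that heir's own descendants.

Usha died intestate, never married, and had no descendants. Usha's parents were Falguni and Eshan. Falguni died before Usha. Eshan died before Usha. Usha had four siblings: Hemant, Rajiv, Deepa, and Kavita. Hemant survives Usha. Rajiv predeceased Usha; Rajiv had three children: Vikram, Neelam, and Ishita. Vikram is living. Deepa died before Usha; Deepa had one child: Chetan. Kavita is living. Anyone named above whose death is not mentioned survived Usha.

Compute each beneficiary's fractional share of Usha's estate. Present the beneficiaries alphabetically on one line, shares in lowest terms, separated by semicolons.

Neither parent survives and there are no descendants, so the estate passes to Usha's siblings and their issue per stirpes.
The estate is divided into 4 equal shares of 1/4 among Hemant, Rajiv, Deepa, Kavita.
Hemant is living and takes 1/4.
Rajiv predeceased; the 1/4 allotted to Rajiv's branch passes to Rajiv's issue by representation.
The 1/4 is divided into 3 equal shares of 1/12 among Vikram, Neelam, Ishita.
Vikram is living and takes 1/12.
Neelam is living and takes 1/12.
Ishita is living and takes 1/12.
Deepa predeceased; the 1/4 allotted to Deepa's branch passes to Deepa's issue by representation.
Chetan is the sole taker at this level and receives the full 1/4.
Kavita is living and takes 1/4.

Chetan 1/4; Hemant 1/4; Ishita 1/12; Kavita 1/4; Neelam 1/12; Vikram 1/12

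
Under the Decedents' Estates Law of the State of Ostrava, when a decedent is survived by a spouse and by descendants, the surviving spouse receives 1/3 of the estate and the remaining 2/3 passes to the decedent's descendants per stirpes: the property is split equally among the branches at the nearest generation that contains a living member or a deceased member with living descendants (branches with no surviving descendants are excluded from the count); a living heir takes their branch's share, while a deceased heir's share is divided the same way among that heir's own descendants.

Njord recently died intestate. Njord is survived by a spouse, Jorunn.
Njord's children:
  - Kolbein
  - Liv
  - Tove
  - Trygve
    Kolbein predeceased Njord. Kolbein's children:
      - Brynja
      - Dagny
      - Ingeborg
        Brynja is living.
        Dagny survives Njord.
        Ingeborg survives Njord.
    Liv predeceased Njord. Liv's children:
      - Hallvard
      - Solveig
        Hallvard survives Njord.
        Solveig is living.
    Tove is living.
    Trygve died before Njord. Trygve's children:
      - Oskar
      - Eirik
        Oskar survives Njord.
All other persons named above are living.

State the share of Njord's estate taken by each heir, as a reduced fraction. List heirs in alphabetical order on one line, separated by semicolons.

Brynja 1/18; Dagny 1/18; Eirik 1/12; Hallvard 1/12; Ingeborg 1/18; Jorunn 1/3; Oskar 1/12; Solveig 1/12; Tove 1/6

Jorunn, as surviving spouse, takes 1/3.
The remaining 2/3 passes to Njord's descendants per stirpes.
The 2/3 is divided into 4 equal shares of 1/6 among Kolbein, Liv, Tove, Trygve.
Kolbein predeceased; the 1/6 allotted to Kolbein's branch passes to Kolbein's issue by representation.
The 1/6 is divided into 3 equal shares of 1/18 among Brynja, Dagny, Ingeborg.
Brynja is living and takes 1/18.
Dagny is living and takes 1/18.
Ingeborg is living and takes 1/18.
Liv predeceased; the 1/6 allotted to Liv's branch passes to Liv's issue by representation.
The 1/6 is divided into 2 equal shares of 1/12 among Hallvard, Solveig.
Hallvard is living and takes 1/12.
Solveig is living and takes 1/12.
Tove is living and takes 1/6.
Trygve predeceased; the 1/6 allotted to Trygve's branch passes to Trygve's issue by representation.
The 1/6 is divided into 2 equal shares of 1/12 among Oskar, Eirik.
Oskar is living and takes 1/12.
Eirik is living and takes 1/12.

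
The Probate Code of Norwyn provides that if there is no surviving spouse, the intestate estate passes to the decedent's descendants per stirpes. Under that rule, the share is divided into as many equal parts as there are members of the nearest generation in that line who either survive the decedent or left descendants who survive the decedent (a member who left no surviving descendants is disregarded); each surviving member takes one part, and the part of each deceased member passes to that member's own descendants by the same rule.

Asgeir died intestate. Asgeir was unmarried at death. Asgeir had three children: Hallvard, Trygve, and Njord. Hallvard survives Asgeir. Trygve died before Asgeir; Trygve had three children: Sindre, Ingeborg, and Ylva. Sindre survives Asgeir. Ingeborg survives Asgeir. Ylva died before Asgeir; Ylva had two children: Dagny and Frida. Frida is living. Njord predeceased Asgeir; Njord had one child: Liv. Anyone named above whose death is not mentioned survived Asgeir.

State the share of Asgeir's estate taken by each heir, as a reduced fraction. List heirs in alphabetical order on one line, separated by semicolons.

Dagny 1/18; Frida 1/18; Hallvard 1/3; Ingeborg 1/9; Liv 1/3; Sindre 1/9

There is no surviving spouse, so the entire estate passes to Asgeir's descendants per stirpes.
The estate is divided into 3 equal shares of 1/3 among Hallvard, Trygve, Njord.
Hallvard is living and takes 1/3.
Trygve predeceased; the 1/3 allotted to Trygve's branch passes to Trygve's issue by representation.
The 1/3 is divided into 3 equal shares of 1/9 among Sindre, Ingeborg, Ylva.
Sindre is living and takes 1/9.
Ingeborg is living and takes 1/9.
Ylva predeceased; the 1/9 allotted to Ylva's branch passes to Ylva's issue by representation.
The 1/9 is divided into 2 equal shares of 1/18 among Dagny, Frida.
Dagny is living and takes 1/18.
Frida is living and takes 1/18.
Njord predeceased; the 1/3 allotted to Njord's branch passes to Njord's issue by representation.
Liv is the sole taker at this level and receives the full 1/3.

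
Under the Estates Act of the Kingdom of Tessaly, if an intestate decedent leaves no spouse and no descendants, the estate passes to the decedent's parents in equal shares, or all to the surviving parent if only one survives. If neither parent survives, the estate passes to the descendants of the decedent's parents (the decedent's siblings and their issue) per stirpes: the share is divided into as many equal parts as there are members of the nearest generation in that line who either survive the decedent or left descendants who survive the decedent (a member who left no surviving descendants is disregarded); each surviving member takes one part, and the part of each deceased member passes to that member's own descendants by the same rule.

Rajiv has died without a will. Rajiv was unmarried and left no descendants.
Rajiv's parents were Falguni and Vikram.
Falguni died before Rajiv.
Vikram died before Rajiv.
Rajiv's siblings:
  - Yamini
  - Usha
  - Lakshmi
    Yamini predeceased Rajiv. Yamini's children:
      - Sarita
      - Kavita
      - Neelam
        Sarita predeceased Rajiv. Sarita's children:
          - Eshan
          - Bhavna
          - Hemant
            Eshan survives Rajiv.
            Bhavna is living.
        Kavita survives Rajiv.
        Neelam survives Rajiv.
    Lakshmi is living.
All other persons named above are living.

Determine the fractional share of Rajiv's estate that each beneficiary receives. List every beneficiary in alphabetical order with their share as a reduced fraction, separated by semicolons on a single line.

Bhavna 1/27; Eshan 1/27; Hemant 1/27; Kavita 1/9; Lakshmi 1/3; Neelam 1/9; Usha 1/3

Neither parent survives and there are no descendants, so the estate passes to Rajiv's siblings and their issue per stirpes.
The estate is divided into 3 equal shares of 1/3 among Yamini, Usha, Lakshmi.
Yamini predeceased; the 1/3 allotted to Yamini's branch passes to Yamini's issue by representation.
The 1/3 is divided into 3 equal shares of 1/9 among Sarita, Kavita, Neelam.
Sarita predeceased; the 1/9 allotted to Sarita's branch passes to Sarita's issue by representation.
The 1/9 is divided into 3 equal shares of 1/27 among Eshan, Bhavna, Hemant.
Eshan is living and takes 1/27.
Bhavna is living and takes 1/27.
Hemant is living and takes 1/27.
Kavita is living and takes 1/9.
Neelam is living and takes 1/9.
Usha is living and takes 1/3.
Lakshmi is living and takes 1/3.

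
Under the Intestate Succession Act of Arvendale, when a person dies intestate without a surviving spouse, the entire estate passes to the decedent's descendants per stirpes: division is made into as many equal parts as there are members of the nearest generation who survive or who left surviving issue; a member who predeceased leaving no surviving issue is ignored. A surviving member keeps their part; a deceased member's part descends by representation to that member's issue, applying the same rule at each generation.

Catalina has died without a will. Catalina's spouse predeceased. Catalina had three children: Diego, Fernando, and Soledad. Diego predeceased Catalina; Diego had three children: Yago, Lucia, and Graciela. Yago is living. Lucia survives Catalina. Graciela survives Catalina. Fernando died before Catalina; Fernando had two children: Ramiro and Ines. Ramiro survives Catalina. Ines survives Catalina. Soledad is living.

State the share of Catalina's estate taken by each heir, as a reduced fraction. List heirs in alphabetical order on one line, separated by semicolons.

There is no surviving spouse, so the entire estate passes to Catalina's descendants per stirpes.
The estate is divided into 3 equal shares of 1/3 among Diego, Fernando, Soledad.
Diego predeceased; the 1/3 allotted to Diego's branch passes to Diego's issue by representation.
The 1/3 is divided into 3 equal shares of 1/9 among Yago, Lucia, Graciela.
Yago is living and takes 1/9.
Lucia is living and takes 1/9.
Graciela is living and takes 1/9.
Fernando predeceased; the 1/3 allotted to Fernando's branch passes to Fernando's issue by representation.
The 1/3 is divided into 2 equal shares of 1/6 among Ramiro, Ines.
Ramiro is living and takes 1/6.
Ines is living and takes 1/6.
Soledad is living and takes 1/3.

Graciela 1/9; Ines 1/6; Lucia 1/9; Ramiro 1/6; Soledad 1/3; Yago 1/9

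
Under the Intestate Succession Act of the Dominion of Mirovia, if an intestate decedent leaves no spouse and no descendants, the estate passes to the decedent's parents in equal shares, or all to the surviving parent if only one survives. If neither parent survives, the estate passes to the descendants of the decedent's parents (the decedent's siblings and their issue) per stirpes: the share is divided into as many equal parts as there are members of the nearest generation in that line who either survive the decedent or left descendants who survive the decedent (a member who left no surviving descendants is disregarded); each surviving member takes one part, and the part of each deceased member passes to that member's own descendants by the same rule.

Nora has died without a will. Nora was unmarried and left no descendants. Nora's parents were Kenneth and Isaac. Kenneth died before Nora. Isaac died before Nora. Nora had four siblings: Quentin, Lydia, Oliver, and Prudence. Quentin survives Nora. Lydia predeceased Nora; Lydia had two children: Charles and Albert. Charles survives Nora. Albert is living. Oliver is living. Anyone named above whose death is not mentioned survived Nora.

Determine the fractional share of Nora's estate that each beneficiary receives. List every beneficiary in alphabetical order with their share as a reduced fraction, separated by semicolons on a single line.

Neither parent survives and there are no descendants, so the estate passes to Nora's siblings and their issue per stirpes.
The estate is divided into 4 equal shares of 1/4 among Quentin, Lydia, Oliver, Prudence.
Quentin is living and takes 1/4.
Lydia predeceased; the 1/4 allotted to Lydia's branch passes to Lydia's issue by representation.
The 1/4 is divided into 2 equal shares of 1/8 among Charles, Albert.
Charles is living and takes 1/8.
Albert is living and takes 1/8.
Oliver is living and takes 1/4.
Prudence is living and takes 1/4.

Albert 1/8; Charles 1/8; Oliver 1/4; Prudence 1/4; Quentin 1/4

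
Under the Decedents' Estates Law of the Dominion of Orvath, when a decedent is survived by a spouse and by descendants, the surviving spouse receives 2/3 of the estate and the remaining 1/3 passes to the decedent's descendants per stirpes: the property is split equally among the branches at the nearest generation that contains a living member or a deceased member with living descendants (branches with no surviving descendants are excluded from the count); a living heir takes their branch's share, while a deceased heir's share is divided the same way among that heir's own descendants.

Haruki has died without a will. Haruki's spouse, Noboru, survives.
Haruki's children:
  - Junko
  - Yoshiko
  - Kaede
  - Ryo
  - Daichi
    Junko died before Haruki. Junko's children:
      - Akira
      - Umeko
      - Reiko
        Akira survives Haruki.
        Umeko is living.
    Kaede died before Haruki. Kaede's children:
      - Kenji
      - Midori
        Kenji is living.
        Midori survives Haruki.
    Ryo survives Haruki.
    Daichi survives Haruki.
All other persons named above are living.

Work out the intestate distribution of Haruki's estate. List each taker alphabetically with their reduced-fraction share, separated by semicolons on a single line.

Akira 1/45; Daichi 1/15; Kenji 1/30; Midori 1/30; Noboru 2/3; Reiko 1/45; Ryo 1/15; Umeko 1/45; Yoshiko 1/15

Noboru, as surviving spouse, takes 2/3.
The remaining 1/3 passes to Haruki's descendants per stirpes.
The 1/3 is divided into 5 equal shares of 1/15 among Junko, Yoshiko, Kaede, Ryo, Daichi.
Junko predeceased; the 1/15 allotted to Junko's branch passes to Junko's issue by representation.
The 1/15 is divided into 3 equal shares of 1/45 among Akira, Umeko, Reiko.
Akira is living and takes 1/45.
Umeko is living and takes 1/45.
Reiko is living and takes 1/45.
Yoshiko is living and takes 1/15.
Kaede predeceased; the 1/15 allotted to Kaede's branch passes to Kaede's issue by representation.
The 1/15 is divided into 2 equal shares of 1/30 among Kenji, Midori.
Kenji is living and takes 1/30.
Midori is living and takes 1/30.
Ryo is living and takes 1/15.
Daichi is living and takes 1/15.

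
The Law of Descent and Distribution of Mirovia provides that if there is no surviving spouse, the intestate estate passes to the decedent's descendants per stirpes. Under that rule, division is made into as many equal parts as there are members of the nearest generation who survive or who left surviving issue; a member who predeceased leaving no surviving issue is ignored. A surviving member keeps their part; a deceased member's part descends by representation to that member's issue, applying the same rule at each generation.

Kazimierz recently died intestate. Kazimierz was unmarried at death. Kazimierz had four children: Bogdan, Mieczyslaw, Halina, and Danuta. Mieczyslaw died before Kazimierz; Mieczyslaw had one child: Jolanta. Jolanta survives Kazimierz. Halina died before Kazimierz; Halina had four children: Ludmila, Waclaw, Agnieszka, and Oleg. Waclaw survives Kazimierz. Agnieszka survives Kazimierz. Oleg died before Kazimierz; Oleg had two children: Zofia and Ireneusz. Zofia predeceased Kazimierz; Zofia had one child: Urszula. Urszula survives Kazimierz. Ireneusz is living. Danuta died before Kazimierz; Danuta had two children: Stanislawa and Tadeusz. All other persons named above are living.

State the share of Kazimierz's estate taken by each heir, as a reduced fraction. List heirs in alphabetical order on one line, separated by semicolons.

Agnieszka 1/16; Bogdan 1/4; Ireneusz 1/32; Jolanta 1/4; Ludmila 1/16; Stanislawa 1/8; Tadeusz 1/8; Urszula 1/32; Waclaw 1/16

There is no surviving spouse, so the entire estate passes to Kazimierz's descendants per stirpes.
The estate is divided into 4 equal shares of 1/4 among Bogdan, Mieczyslaw, Halina, Danuta.
Bogdan is living and takes 1/4.
Mieczyslaw predeceased; the 1/4 allotted to Mieczyslaw's branch passes to Mieczyslaw's issue by representation.
Jolanta is the sole taker at this level and receives the full 1/4.
Halina predeceased; the 1/4 allotted to Halina's branch passes to Halina's issue by representation.
The 1/4 is divided into 4 equal shares of 1/16 among Ludmila, Waclaw, Agnieszka, Oleg.
Ludmila is living and takes 1/16.
Waclaw is living and takes 1/16.
Agnieszka is living and takes 1/16.
Oleg predeceased; the 1/16 allotted to Oleg's branch passes to Oleg's issue by representation.
The 1/16 is divided into 2 equal shares of 1/32 among Zofia, Ireneusz.
Zofia predeceased; the 1/32 allotted to Zofia's branch passes to Zofia's issue by representation.
Urszula is the sole taker at this level and receives the full 1/32.
Ireneusz is living and takes 1/32.
Danuta predeceased; the 1/4 allotted to Danuta's branch passes to Danuta's issue by representation.
The 1/4 is divided into 2 equal shares of 1/8 among Stanislawa, Tadeusz.
Stanislawa is living and takes 1/8.
Tadeusz is living and takes 1/8.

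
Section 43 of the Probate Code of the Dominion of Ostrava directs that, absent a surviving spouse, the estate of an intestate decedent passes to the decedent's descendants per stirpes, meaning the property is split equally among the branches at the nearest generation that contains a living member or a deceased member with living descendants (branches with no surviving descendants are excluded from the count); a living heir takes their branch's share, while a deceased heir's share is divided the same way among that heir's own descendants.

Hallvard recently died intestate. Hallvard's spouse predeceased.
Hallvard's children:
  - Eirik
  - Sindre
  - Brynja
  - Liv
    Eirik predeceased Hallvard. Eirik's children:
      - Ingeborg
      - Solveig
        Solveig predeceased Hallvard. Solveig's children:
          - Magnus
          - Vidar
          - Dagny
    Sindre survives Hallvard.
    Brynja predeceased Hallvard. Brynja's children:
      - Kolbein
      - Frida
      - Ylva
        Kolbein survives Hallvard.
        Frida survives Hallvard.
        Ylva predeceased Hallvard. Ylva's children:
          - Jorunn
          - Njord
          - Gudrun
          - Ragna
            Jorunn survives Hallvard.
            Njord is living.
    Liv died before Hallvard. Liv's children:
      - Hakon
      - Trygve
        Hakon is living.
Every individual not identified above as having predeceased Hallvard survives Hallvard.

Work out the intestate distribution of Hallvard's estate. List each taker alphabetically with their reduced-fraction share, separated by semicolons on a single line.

Dagny 1/24; Frida 1/12; Gudrun 1/48; Hakon 1/8; Ingeborg 1/8; Jorunn 1/48; Kolbein 1/12; Magnus 1/24; Njord 1/48; Ragna 1/48; Sindre 1/4; Trygve 1/8; Vidar 1/24

There is no surviving spouse, so the entire estate passes to Hallvard's descendants per stirpes.
The estate is divided into 4 equal shares of 1/4 among Eirik, Sindre, Brynja, Liv.
Eirik predeceased; the 1/4 allotted to Eirik's branch passes to Eirik's issue by representation.
The 1/4 is divided into 2 equal shares of 1/8 among Ingeborg, Solveig.
Ingeborg is living and takes 1/8.
Solveig predeceased; the 1/8 allotted to Solveig's branch passes to Solveig's issue by representation.
The 1/8 is divided into 3 equal shares of 1/24 among Magnus, Vidar, Dagny.
Magnus is living and takes 1/24.
Vidar is living and takes 1/24.
Dagny is living and takes 1/24.
Sindre is living and takes 1/4.
Brynja predeceased; the 1/4 allotted to Brynja's branch passes to Brynja's issue by representation.
The 1/4 is divided into 3 equal shares of 1/12 among Kolbein, Frida, Ylva.
Kolbein is living and takes 1/12.
Frida is living and takes 1/12.
Ylva predeceased; the 1/12 allotted to Ylva's branch passes to Ylva's issue by representation.
The 1/12 is divided into 4 equal shares of 1/48 among Jorunn, Njord, Gudrun, Ragna.
Jorunn is living and takes 1/48.
Njord is living and takes 1/48.
Gudrun is living and takes 1/48.
Ragna is living and takes 1/48.
Liv predeceased; the 1/4 allotted to Liv's branch passes to Liv's issue by representation.
The 1/4 is divided into 2 equal shares of 1/8 among Hakon, Trygve.
Hakon is living and takes 1/8.
Trygve is living and takes 1/8.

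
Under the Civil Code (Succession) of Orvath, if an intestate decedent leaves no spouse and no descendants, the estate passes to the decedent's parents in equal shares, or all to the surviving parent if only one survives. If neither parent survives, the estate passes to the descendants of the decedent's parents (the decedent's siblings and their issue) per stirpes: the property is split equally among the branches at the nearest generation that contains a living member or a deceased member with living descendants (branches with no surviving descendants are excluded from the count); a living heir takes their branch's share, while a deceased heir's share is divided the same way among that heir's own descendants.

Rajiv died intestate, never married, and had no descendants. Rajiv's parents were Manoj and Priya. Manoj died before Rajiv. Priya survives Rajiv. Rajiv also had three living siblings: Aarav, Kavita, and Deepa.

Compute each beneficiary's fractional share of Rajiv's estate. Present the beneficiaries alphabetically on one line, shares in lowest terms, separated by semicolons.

Priya 1

Only one parent, Priya, survives, so Priya takes the entire estate. The siblings take nothing because a surviving parent has priority.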